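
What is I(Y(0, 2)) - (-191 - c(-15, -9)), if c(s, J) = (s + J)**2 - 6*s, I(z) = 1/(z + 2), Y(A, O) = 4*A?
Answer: 1715/2 ≈ 857.50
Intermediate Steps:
I(z) = 1/(2 + z)
c(s, J) = (J + s)**2 - 6*s
I(Y(0, 2)) - (-191 - c(-15, -9)) = 1/(2 + 4*0) - (-191 - ((-9 - 15)**2 - 6*(-15))) = 1/(2 + 0) - (-191 - ((-24)**2 + 90)) = 1/2 - (-191 - (576 + 90)) = 1/2 - (-191 - 1*666) = 1/2 - (-191 - 666) = 1/2 - 1*(-857) = 1/2 + 857 = 1715/2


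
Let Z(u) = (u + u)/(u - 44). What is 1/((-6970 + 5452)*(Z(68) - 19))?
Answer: 1/20240 ≈ 4.9407e-5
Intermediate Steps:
Z(u) = 2*u/(-44 + u) (Z(u) = (2*u)/(-44 + u) = 2*u/(-44 + u))
1/((-6970 + 5452)*(Z(68) - 19)) = 1/((-6970 + 5452)*(2*68/(-44 + 68) - 19)) = 1/((-1518)*(2*68/24 - 19)) = -1/(1518*(2*68*(1/24) - 19)) = -1/(1518*(17/3 - 19)) = -1/(1518*(-40/3)) = -1/1518*(-3/40) = 1/20240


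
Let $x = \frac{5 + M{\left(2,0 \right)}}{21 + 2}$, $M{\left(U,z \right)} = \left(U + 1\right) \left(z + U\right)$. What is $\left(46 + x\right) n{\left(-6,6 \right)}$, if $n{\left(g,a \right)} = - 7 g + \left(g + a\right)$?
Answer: $\frac{44898}{23} \approx 1952.1$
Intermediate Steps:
$M{\left(U,z \right)} = \left(1 + U\right) \left(U + z\right)$
$n{\left(g,a \right)} = a - 6 g$ ($n{\left(g,a \right)} = - 7 g + \left(a + g\right) = a - 6 g$)
$x = \frac{11}{23}$ ($x = \frac{5 + \left(2 + 0 + 2^{2} + 2 \cdot 0\right)}{21 + 2} = \frac{5 + \left(2 + 0 + 4 + 0\right)}{23} = \left(5 + 6\right) \frac{1}{23} = 11 \cdot \frac{1}{23} = \frac{11}{23} \approx 0.47826$)
$\left(46 + x\right) n{\left(-6,6 \right)} = \left(46 + \frac{11}{23}\right) \left(6 - -36\right) = \frac{1069 \left(6 + 36\right)}{23} = \frac{1069}{23} \cdot 42 = \frac{44898}{23}$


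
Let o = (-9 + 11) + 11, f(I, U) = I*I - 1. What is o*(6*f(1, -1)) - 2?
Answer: -2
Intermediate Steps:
f(I, U) = -1 + I**2 (f(I, U) = I**2 - 1 = -1 + I**2)
o = 13 (o = 2 + 11 = 13)
o*(6*f(1, -1)) - 2 = 13*(6*(-1 + 1**2)) - 2 = 13*(6*(-1 + 1)) - 2 = 13*(6*0) - 2 = 13*0 - 2 = 0 - 2 = -2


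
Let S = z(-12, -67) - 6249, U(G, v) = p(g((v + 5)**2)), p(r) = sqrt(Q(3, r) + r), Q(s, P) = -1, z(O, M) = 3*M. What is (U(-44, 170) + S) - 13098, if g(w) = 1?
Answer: -19548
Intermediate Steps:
p(r) = sqrt(-1 + r)
U(G, v) = 0 (U(G, v) = sqrt(-1 + 1) = sqrt(0) = 0)
S = -6450 (S = 3*(-67) - 6249 = -201 - 6249 = -6450)
(U(-44, 170) + S) - 13098 = (0 - 6450) - 13098 = -6450 - 13098 = -19548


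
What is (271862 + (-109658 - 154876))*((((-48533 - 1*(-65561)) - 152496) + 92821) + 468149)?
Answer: 3118078656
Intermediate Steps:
(271862 + (-109658 - 154876))*((((-48533 - 1*(-65561)) - 152496) + 92821) + 468149) = (271862 - 264534)*((((-48533 + 65561) - 152496) + 92821) + 468149) = 7328*(((17028 - 152496) + 92821) + 468149) = 7328*((-135468 + 92821) + 468149) = 7328*(-42647 + 468149) = 7328*425502 = 3118078656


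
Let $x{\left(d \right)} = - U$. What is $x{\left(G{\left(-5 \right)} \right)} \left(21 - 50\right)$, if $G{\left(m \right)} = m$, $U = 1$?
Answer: $29$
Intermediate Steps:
$x{\left(d \right)} = -1$ ($x{\left(d \right)} = \left(-1\right) 1 = -1$)
$x{\left(G{\left(-5 \right)} \right)} \left(21 - 50\right) = - (21 - 50) = \left(-1\right) \left(-29\right) = 29$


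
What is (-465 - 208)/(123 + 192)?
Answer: -673/315 ≈ -2.1365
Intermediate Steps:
(-465 - 208)/(123 + 192) = -673/315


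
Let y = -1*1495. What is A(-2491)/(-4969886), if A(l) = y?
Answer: 65/216082 ≈ 0.00030081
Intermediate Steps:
y = -1495
A(l) = -1495
A(-2491)/(-4969886) = -1495/(-4969886) = -1495*(-1/4969886) = 65/216082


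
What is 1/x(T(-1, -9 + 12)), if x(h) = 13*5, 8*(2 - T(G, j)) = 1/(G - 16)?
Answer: 1/65 ≈ 0.015385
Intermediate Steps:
T(G, j) = 2 - 1/(8*(-16 + G)) (T(G, j) = 2 - 1/(8*(G - 16)) = 2 - 1/(8*(-16 + G)))
x(h) = 65
1/x(T(-1, -9 + 12)) = 1/65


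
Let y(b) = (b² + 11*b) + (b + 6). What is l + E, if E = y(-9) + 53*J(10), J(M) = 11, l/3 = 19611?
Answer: 59395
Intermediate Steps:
l = 58833 (l = 3*19611 = 58833)
y(b) = 6 + b² + 12*b (y(b) = (b² + 11*b) + (6 + b) = 6 + b² + 12*b)
E = 562 (E = (6 + (-9)² + 12*(-9)) + 53*11 = (6 + 81 - 108) + 583 = -21 + 583 = 562)
l + E = 58833 + 562 = 59395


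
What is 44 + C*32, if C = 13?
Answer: 460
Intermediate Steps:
44 + C*32 = 44 + 13*32 = 44 + 416 = 460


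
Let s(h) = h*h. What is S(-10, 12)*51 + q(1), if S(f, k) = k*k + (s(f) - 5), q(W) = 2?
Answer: 12191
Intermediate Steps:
s(h) = h²
S(f, k) = -5 + f² + k² (S(f, k) = k*k + (f² - 5) = k² + (-5 + f²) = -5 + f² + k²)
S(-10, 12)*51 + q(1) = (-5 + (-10)² + 12²)*51 + 2 = (-5 + 100 + 144)*51 + 2 = 239*51 + 2 = 12189 + 2 = 12191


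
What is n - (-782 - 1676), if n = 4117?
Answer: 6575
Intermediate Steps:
n - (-782 - 1676) = 4117 - (-782 - 1676) = 4117 - 1*(-2458) = 4117 + 2458 = 6575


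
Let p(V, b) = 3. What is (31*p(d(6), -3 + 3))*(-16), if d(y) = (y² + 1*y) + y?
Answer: -1488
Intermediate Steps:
d(y) = y² + 2*y (d(y) = (y² + y) + y = (y + y²) + y = y² + 2*y)
(31*p(d(6), -3 + 3))*(-16) = (31*3)*(-16) = 93*(-16) = -1488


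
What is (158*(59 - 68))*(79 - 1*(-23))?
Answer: -145044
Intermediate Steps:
(158*(59 - 68))*(79 - 1*(-23)) = (158*(-9))*(79 + 23) = -1422*102 = -145044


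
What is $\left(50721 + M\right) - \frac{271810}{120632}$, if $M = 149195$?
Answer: $\frac{12057997551}{60316} \approx 1.9991 \cdot 10^{5}$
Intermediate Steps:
$\left(50721 + M\right) - \frac{271810}{120632} = \left(50721 + 149195\right) - \frac{271810}{120632} = 199916 - \frac{135905}{60316} = \frac{12057997551}{60316}$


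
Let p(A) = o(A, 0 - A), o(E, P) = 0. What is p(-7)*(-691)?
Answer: 0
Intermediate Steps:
p(A) = 0
p(-7)*(-691) = 0*(-691) = 0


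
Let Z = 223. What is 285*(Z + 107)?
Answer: 94050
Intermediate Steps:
285*(Z + 107) = 285*(223 + 107) = 285*330 = 94050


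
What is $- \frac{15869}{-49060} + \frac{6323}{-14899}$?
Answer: $- \frac{73774149}{730944940} \approx -0.10093$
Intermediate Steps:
$- \frac{15869}{-49060} + \frac{6323}{-14899} = \left(-15869\right) \left(- \frac{1}{49060}\right) + 6323 \left(- \frac{1}{14899}\right) = \frac{15869}{49060} - \frac{6323}{14899} = - \frac{73774149}{730944940}$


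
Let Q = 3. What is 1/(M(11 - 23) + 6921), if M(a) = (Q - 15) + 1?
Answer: 1/6910 ≈ 0.00014472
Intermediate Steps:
M(a) = -11 (M(a) = (3 - 15) + 1 = -12 + 1 = -11)
1/(M(11 - 23) + 6921) = 1/(-11 + 6921) = 1/6910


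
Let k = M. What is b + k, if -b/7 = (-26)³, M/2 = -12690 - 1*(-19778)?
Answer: 137208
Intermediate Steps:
M = 14176 (M = 2*(-12690 - 1*(-19778)) = 2*(-12690 + 19778) = 2*7088 = 14176)
b = 123032 (b = -7*(-26)³ = -7*(-17576) = 123032)
k = 14176
b + k = 123032 + 14176 = 137208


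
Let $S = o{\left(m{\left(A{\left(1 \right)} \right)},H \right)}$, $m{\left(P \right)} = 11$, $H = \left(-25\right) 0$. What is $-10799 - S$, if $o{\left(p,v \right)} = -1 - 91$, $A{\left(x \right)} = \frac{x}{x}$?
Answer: $-10707$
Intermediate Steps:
$A{\left(x \right)} = 1$
$H = 0$
$o{\left(p,v \right)} = -92$
$S = -92$
$-10799 - S = -10799 - -92 = -10799 + 92 = -10707$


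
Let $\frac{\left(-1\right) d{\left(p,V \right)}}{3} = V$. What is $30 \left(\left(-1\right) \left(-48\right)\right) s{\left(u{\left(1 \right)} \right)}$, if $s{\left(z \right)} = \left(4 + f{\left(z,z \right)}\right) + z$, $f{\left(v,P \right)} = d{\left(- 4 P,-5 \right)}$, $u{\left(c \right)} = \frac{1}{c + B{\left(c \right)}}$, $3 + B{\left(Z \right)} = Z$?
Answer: $25920$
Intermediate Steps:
$B{\left(Z \right)} = -3 + Z$
$d{\left(p,V \right)} = - 3 V$
$u{\left(c \right)} = \frac{1}{-3 + 2 c}$ ($u{\left(c \right)} = \frac{1}{c + \left(-3 + c\right)} = \frac{1}{-3 + 2 c}$)
$f{\left(v,P \right)} = 15$ ($f{\left(v,P \right)} = \left(-3\right) \left(-5\right) = 15$)
$s{\left(z \right)} = 19 + z$ ($s{\left(z \right)} = \left(4 + 15\right) + z = 19 + z$)
$30 \left(\left(-1\right) \left(-48\right)\right) s{\left(u{\left(1 \right)} \right)} = 30 \left(\left(-1\right) \left(-48\right)\right) \left(19 + \frac{1}{-3 + 2 \cdot 1}\right) = 30 \cdot 48 \left(19 + \frac{1}{-3 + 2}\right) = 1440 \left(19 + \frac{1}{-1}\right) = 1440 \left(19 - 1\right) = 1440 \cdot 18 = 25920$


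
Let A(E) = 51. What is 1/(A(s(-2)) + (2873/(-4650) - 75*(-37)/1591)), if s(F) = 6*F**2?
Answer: 199950/10422661 ≈ 0.019184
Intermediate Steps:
1/(A(s(-2)) + (2873/(-4650) - 75*(-37)/1591)) = 1/(51 + (2873/(-4650) - 75*(-37)/1591)) = 1/(51 + (2873*(-1/4650) + 2775*(1/1591))) = 1/(51 + (-2873/4650 + 75/43)) = 1/(51 + 225211/199950) = 1/(10422661/199950) = 199950/10422661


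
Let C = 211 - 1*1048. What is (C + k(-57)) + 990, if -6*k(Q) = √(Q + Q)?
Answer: 153 - I*√114/6 ≈ 153.0 - 1.7795*I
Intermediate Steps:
k(Q) = -√2*√Q/6 (k(Q) = -√(Q + Q)/6 = -√2*√Q/6)
C = -837 (C = 211 - 1048 = -837)
(C + k(-57)) + 990 = (-837 - √2*√(-57)/6) + 990 = (-837 - √2*I*√57/6) + 990 = (-837 - I*√114/6) + 990 = 153 - I*√114/6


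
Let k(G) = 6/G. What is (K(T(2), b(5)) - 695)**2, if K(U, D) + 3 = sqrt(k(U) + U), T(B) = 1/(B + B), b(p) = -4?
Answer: (1396 - sqrt(97))**2/4 ≈ 4.8035e+5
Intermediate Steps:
T(B) = 1/(2*B)
K(U, D) = -3 + sqrt(U + 6/U) (K(U, D) = -3 + sqrt(6/U + U) = -3 + sqrt(U + 6/U))
(K(T(2), b(5)) - 695)**2 = ((-3 + sqrt((1/2)/2 + 6/(((1/2)/2)))) - 695)**2 = ((-3 + sqrt((1/2)*(1/2) + 6/(((1/2)*(1/2))))) - 695)**2 = ((-3 + sqrt(1/4 + 6/(1/4))) - 695)**2 = ((-3 + sqrt(1/4 + 6*4)) - 695)**2 = ((-3 + sqrt(1/4 + 24)) - 695)**2 = ((-3 + sqrt(97/4)) - 695)**2 = ((-3 + sqrt(97)/2) - 695)**2 = (-698 + sqrt(97)/2)**2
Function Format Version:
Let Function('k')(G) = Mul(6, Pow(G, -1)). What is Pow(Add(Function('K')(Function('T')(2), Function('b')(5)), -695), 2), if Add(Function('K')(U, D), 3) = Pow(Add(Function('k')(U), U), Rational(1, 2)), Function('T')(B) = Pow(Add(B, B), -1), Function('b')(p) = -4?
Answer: Mul(Rational(1, 4), Pow(Add(1396, Mul(-1, Pow(97, Rational(1, 2)))), 2)) ≈ 4.8035e+5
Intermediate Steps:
Function('T')(B) = Mul(Rational(1, 2), Pow(B, -1)) (Function('T')(B) = Pow(Mul(2, B), -1) = Mul(Rational(1, 2), Pow(B, -1)))
Function('K')(U, D) = Add(-3, Pow(Add(U, Mul(6, Pow(U, -1))), Rational(1, 2))) (Function('K')(U, D) = Add(-3, Pow(Add(Mul(6, Pow(U, -1)), U), Rational(1, 2))) = Add(-3, Pow(Add(U, Mul(6, Pow(U, -1))), Rational(1, 2))))
Pow(Add(Function('K')(Function('T')(2), Function('b')(5)), -695), 2) = Pow(Add(Add(-3, Pow(Add(Mul(Rational(1, 2), Pow(2, -1)), Mul(6, Pow(Mul(Rational(1, 2), Pow(2, -1)), -1))), Rational(1, 2))), -695), 2) = Pow(Add(Add(-3, Pow(Add(Mul(Rational(1, 2), Rational(1, 2)), Mul(6, Pow(Mul(Rational(1, 2), Rational(1, 2)), -1))), Rational(1, 2))), -695), 2) = Pow(Add(Add(-3, Pow(Add(Rational(1, 4), Mul(6, Pow(Rational(1, 4), -1))), Rational(1, 2))), -695), 2) = Pow(Add(Add(-3, Pow(Add(Rational(1, 4), Mul(6, 4)), Rational(1, 2))), -695), 2) = Pow(Add(Add(-3, Pow(Add(Rational(1, 4), 24), Rational(1, 2))), -695), 2) = Pow(Add(Add(-3, Pow(Rational(97, 4), Rational(1, 2))), -695), 2) = Pow(Add(Add(-3, Mul(Rational(1, 2), Pow(97, Rational(1, 2)))), -695), 2) = Pow(Add(-698, Mul(Rational(1, 2), Pow(97, Rational(1, 2)))), 2)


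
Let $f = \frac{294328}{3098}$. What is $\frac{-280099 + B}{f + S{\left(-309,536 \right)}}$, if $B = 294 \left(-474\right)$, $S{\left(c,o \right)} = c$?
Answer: $\frac{649735795}{331477} \approx 1960.1$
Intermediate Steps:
$f = \frac{147164}{1549}$ ($f = 294328 \cdot \frac{1}{3098} = \frac{147164}{1549} \approx 95.006$)
$B = -139356$
$\frac{-280099 + B}{f + S{\left(-309,536 \right)}} = \frac{-280099 - 139356}{\frac{147164}{1549} - 309} = - \frac{419455}{- \frac{331477}{1549}} = \left(-419455\right) \left(- \frac{1549}{331477}\right) = \frac{649735795}{331477}$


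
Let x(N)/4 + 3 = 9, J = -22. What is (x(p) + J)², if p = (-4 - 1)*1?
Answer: 4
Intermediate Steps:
p = -5 (p = -5*1 = -5)
x(N) = 24 (x(N) = -12 + 4*9 = -12 + 36 = 24)
(x(p) + J)² = (24 - 22)² = 2² = 4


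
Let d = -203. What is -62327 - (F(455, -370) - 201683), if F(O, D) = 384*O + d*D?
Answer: -110474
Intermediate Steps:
F(O, D) = -203*D + 384*O (F(O, D) = 384*O - 203*D = -203*D + 384*O)
-62327 - (F(455, -370) - 201683) = -62327 - ((-203*(-370) + 384*455) - 201683) = -62327 - ((75110 + 174720) - 201683) = -62327 - (249830 - 201683) = -62327 - 1*48147 = -62327 - 48147 = -110474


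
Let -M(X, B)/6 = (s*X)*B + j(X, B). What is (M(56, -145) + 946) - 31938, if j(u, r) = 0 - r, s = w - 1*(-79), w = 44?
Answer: 5960698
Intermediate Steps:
s = 123 (s = 44 - 1*(-79) = 44 + 79 = 123)
j(u, r) = -r
M(X, B) = 6*B - 738*B*X (M(X, B) = -6*((123*X)*B - B) = -6*(123*B*X - B) = -6*(-B + 123*B*X) = 6*B - 738*B*X)
(M(56, -145) + 946) - 31938 = (6*(-145)*(1 - 123*56) + 946) - 31938 = (6*(-145)*(1 - 6888) + 946) - 31938 = (6*(-145)*(-6887) + 946) - 31938 = (5991690 + 946) - 31938 = 5992636 - 31938 = 5960698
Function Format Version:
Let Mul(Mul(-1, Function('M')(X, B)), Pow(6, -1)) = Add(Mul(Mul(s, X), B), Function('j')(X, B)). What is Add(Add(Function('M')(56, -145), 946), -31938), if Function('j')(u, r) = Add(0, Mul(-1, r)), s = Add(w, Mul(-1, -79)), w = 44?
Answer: 5960698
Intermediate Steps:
s = 123 (s = Add(44, Mul(-1, -79)) = Add(44, 79) = 123)
Function('j')(u, r) = Mul(-1, r)
Function('M')(X, B) = Add(Mul(6, B), Mul(-738, B, X)) (Function('M')(X, B) = Mul(-6, Add(Mul(Mul(123, X), B), Mul(-1, B))) = Mul(-6, Add(Mul(123, B, X), Mul(-1, B))) = Mul(-6, Add(Mul(-1, B), Mul(123, B, X))) = Add(Mul(6, B), Mul(-738, B, X)))
Add(Add(Function('M')(56, -145), 946), -31938) = Add(Add(Mul(6, -145, Add(1, Mul(-123, 56))), 946), -31938) = Add(Add(Mul(6, -145, Add(1, -6888)), 946), -31938) = Add(Add(Mul(6, -145, -6887), 946), -31938) = Add(Add(5991690, 946), -31938) = Add(5992636, -31938) = 5960698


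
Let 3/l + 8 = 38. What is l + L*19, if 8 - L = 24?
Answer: -3039/10 ≈ -303.90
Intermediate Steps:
L = -16 (L = 8 - 1*24 = 8 - 24 = -16)
l = 1/10 (l = 3/(-8 + 38) = 3/30 = 3*(1/30) = 1/10 ≈ 0.10000)
l + L*19 = 1/10 - 16*19 = 1/10 - 304 = -3039/10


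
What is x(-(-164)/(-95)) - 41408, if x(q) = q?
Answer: -3933924/95 ≈ -41410.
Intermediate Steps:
x(-(-164)/(-95)) - 41408 = -(-164)/(-95) - 41408 = -(-164)*(-1)/95 - 41408 = -1*164/95 - 41408 = -164/95 - 41408 = -3933924/95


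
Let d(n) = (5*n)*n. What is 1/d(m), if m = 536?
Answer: 1/1436480 ≈ 6.9615e-7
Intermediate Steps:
d(n) = 5*n²
1/d(m) = 1/(5*536²) = 1/(5*287296) = 1/1436480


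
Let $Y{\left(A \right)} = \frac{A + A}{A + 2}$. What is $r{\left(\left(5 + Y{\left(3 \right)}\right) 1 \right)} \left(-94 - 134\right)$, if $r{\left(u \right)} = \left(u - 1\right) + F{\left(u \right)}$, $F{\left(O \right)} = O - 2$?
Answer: $- \frac{10716}{5} \approx -2143.2$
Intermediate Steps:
$Y{\left(A \right)} = \frac{2 A}{2 + A}$
$F{\left(O \right)} = -2 + O$ ($F{\left(O \right)} = O - 2 = -2 + O$)
$r{\left(u \right)} = -3 + 2 u$ ($r{\left(u \right)} = \left(u - 1\right) + \left(-2 + u\right) = \left(-1 + u\right) + \left(-2 + u\right) = -3 + 2 u$)
$r{\left(\left(5 + Y{\left(3 \right)}\right) 1 \right)} \left(-94 - 134\right) = \left(-3 + 2 \left(5 + 2 \cdot 3 \frac{1}{2 + 3}\right) 1\right) \left(-94 - 134\right) = \left(-3 + 2 \left(5 + 2 \cdot 3 \cdot \frac{1}{5}\right) 1\right) \left(-228\right) = \left(-3 + 2 \left(5 + \frac{6}{5}\right) 1\right) \left(-228\right) = \left(-3 + 2 \cdot \frac{31}{5} \cdot 1\right) \left(-228\right) = \left(-3 + 2 \cdot \frac{31}{5}\right) \left(-228\right) = \left(-3 + \frac{62}{5}\right) \left(-228\right) = \frac{47}{5} \left(-228\right) = - \frac{10716}{5}$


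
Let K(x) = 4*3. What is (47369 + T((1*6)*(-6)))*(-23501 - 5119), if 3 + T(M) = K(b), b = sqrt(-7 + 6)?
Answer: -1355958360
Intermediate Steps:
b = I (b = sqrt(-1) = I ≈ 1.0*I)
K(x) = 12
T(M) = 9 (T(M) = -3 + 12 = 9)
(47369 + T((1*6)*(-6)))*(-23501 - 5119) = (47369 + 9)*(-23501 - 5119) = 47378*(-28620) = -1355958360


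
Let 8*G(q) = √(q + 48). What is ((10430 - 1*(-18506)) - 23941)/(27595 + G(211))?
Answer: 2940523200/16244992447 - 13320*√259/16244992447 ≈ 0.18100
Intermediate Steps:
G(q) = √(48 + q)/8 (G(q) = √(q + 48)/8 = √(48 + q)/8)
((10430 - 1*(-18506)) - 23941)/(27595 + G(211)) = ((10430 - 1*(-18506)) - 23941)/(27595 + √(48 + 211)/8) = ((10430 + 18506) - 23941)/(27595 + √259/8) = (28936 - 23941)/(27595 + √259/8) = 4995/(27595 + √259/8)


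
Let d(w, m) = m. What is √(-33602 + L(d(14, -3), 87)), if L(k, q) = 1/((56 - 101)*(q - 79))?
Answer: I*√120967210/60 ≈ 183.31*I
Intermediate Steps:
L(k, q) = 1/(3555 - 45*q) (L(k, q) = 1/(-45*(-79 + q)) = 1/(3555 - 45*q))
√(-33602 + L(d(14, -3), 87)) = √(-33602 - 1/(-3555 + 45*87)) = √(-33602 - 1/(-3555 + 3915)) = √(-33602 - 1/360) = √(-12096721/360) = I*√120967210/60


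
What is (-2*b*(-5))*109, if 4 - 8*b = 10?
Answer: -1635/2 ≈ -817.50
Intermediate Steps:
b = -¾ (b = ½ - ⅛*10 = ½ - 5/4 = -¾ ≈ -0.75000)
(-2*b*(-5))*109 = (-2*(-¾)*(-5))*109 = ((3/2)*(-5))*109 = -15/2*109 = -1635/2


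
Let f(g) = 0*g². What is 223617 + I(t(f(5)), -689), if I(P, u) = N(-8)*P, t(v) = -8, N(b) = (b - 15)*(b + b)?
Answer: 220673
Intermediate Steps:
N(b) = 2*b*(-15 + b) (N(b) = (-15 + b)*(2*b) = 2*b*(-15 + b))
f(g) = 0
I(P, u) = 368*P (I(P, u) = (2*(-8)*(-15 - 8))*P = (2*(-8)*(-23))*P = 368*P)
223617 + I(t(f(5)), -689) = 223617 + 368*(-8) = 223617 - 2944 = 220673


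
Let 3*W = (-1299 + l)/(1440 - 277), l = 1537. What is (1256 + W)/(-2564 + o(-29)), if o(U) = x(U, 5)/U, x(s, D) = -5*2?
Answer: -63545119/129696597 ≈ -0.48995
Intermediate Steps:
x(s, D) = -10
o(U) = -10/U
W = 238/3489 (W = ((-1299 + 1537)/(1440 - 277))/3 = (238/1163)/3 = (238*(1/1163))/3 = (⅓)*(238/1163) = 238/3489 ≈ 0.068214)
(1256 + W)/(-2564 + o(-29)) = (1256 + 238/3489)/(-2564 - 10/(-29)) = 4382422/(3489*(-2564 - 10*(-1/29))) = 4382422/(3489*(-2564 + 10/29)) = 4382422/(3489*(-74346/29)) = (4382422/3489)*(-29/74346) = -63545119/129696597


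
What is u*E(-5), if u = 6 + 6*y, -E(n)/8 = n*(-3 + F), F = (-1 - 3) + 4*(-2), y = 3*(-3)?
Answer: 28800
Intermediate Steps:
y = -9
F = -12 (F = -4 - 8 = -12)
E(n) = 120*n (E(n) = -8*n*(-3 - 12) = -8*n*(-15) = -(-120)*n = 120*n)
u = -48 (u = 6 + 6*(-9) = 6 - 54 = -48)
u*E(-5) = -5760*(-5) = -48*(-600) = 28800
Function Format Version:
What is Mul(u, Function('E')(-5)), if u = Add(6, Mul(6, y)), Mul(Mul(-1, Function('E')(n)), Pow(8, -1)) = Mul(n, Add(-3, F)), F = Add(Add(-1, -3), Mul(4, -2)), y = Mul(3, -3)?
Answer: 28800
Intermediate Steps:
y = -9
F = -12 (F = Add(-4, -8) = -12)
Function('E')(n) = Mul(120, n) (Function('E')(n) = Mul(-8, Mul(n, Add(-3, -12))) = Mul(-8, Mul(n, -15)) = Mul(-8, Mul(-15, n)) = Mul(120, n))
u = -48 (u = Add(6, Mul(6, -9)) = Add(6, -54) = -48)
Mul(u, Function('E')(-5)) = Mul(-48, Mul(120, -5)) = Mul(-48, -600) = 28800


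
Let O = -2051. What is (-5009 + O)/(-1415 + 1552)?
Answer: -7060/137 ≈ -51.533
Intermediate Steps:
(-5009 + O)/(-1415 + 1552) = (-5009 - 2051)/(-1415 + 1552) = -7060/137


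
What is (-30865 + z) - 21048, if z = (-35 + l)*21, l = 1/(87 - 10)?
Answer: -579125/11 ≈ -52648.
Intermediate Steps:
l = 1/77 ≈ 0.012987
z = -8082/11 (z = (-35 + 1/77)*21 = -2694/77*21 = -8082/11 ≈ -734.73)
(-30865 + z) - 21048 = (-30865 - 8082/11) - 21048 = -347597/11 - 21048 = -579125/11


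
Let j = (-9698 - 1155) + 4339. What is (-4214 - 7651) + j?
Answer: -18379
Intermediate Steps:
j = -6514 (j = -10853 + 4339 = -6514)
(-4214 - 7651) + j = (-4214 - 7651) - 6514 = -11865 - 6514 = -18379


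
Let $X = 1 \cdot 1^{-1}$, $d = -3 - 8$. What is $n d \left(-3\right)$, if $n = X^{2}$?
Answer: $33$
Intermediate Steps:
$d = -11$ ($d = -3 - 8 = -11$)
$X = 1$ ($X = 1 \cdot 1 = 1$)
$n = 1$ ($n = 1^{2} = 1$)
$n d \left(-3\right) = 1 \left(-11\right) \left(-3\right) = \left(-11\right) \left(-3\right) = 33$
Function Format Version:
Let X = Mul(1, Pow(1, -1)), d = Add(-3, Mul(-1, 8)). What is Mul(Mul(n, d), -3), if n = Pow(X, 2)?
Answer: 33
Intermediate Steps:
d = -11 (d = Add(-3, -8) = -11)
X = 1 (X = Mul(1, 1) = 1)
n = 1 (n = Pow(1, 2) = 1)
Mul(Mul(n, d), -3) = Mul(Mul(1, -11), -3) = Mul(-11, -3) = 33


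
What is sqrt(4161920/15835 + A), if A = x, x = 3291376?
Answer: 4*sqrt(2063423256087)/3167 ≈ 1814.3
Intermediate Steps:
A = 3291376
sqrt(4161920/15835 + A) = sqrt(4161920/15835 + 3291376) = sqrt(4161920*(1/15835) + 3291376) = sqrt(832384/3167 + 3291376) = sqrt(10424620176/3167) = 4*sqrt(2063423256087)/3167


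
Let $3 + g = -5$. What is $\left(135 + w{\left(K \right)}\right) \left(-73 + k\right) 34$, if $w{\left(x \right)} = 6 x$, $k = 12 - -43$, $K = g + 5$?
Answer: $-71604$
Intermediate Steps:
$g = -8$ ($g = -3 - 5 = -8$)
$K = -3$ ($K = -8 + 5 = -3$)
$k = 55$ ($k = 12 + 43 = 55$)
$\left(135 + w{\left(K \right)}\right) \left(-73 + k\right) 34 = \left(135 + 6 \left(-3\right)\right) \left(-73 + 55\right) 34 = \left(135 - 18\right) \left(-18\right) 34 = 117 \left(-18\right) 34 = \left(-2106\right) 34 = -71604$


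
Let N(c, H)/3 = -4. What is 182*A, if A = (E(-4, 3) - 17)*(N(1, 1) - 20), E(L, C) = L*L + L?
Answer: 29120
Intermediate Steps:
E(L, C) = L + L² (E(L, C) = L² + L = L + L²)
N(c, H) = -12 (N(c, H) = 3*(-4) = -12)
A = 160 (A = (-4*(1 - 4) - 17)*(-12 - 20) = (-4*(-3) - 17)*(-32) = (12 - 17)*(-32) = -5*(-32) = 160)
182*A = 182*160 = 29120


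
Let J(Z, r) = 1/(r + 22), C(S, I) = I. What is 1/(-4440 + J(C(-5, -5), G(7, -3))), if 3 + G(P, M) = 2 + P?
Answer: -28/124319 ≈ -0.00022523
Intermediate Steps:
G(P, M) = -1 + P (G(P, M) = -3 + (2 + P) = -1 + P)
J(Z, r) = 1/(22 + r)
1/(-4440 + J(C(-5, -5), G(7, -3))) = 1/(-4440 + 1/(22 + (-1 + 7))) = 1/(-4440 + 1/(22 + 6)) = 1/(-4440 + 1/28) = 1/(-124319/28) = -28/124319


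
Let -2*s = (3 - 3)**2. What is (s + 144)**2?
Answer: 20736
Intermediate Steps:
s = 0 (s = -(3 - 3)**2/2 = -1/2*0**2 = -1/2*0 = 0)
(s + 144)**2 = (0 + 144)**2 = 144**2 = 20736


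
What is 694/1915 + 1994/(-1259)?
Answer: -2944764/2410985 ≈ -1.2214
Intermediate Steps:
694/1915 + 1994/(-1259) = 694*(1/1915) + 1994*(-1/1259) = 694/1915 - 1994/1259 = -2944764/2410985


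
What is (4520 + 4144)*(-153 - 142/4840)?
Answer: -802136946/605 ≈ -1.3258e+6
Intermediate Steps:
(4520 + 4144)*(-153 - 142/4840) = 8664*(-153 - 142*1/4840) = 8664*(-153 - 71/2420) = 8664*(-370331/2420) = -802136946/605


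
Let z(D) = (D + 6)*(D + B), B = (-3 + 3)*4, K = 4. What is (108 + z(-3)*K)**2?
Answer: 5184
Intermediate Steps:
B = 0 (B = 0*4 = 0)
z(D) = D*(6 + D) (z(D) = (D + 6)*(D + 0) = (6 + D)*D = D*(6 + D))
(108 + z(-3)*K)**2 = (108 - 3*(6 - 3)*4)**2 = (108 - 3*3*4)**2 = (108 - 9*4)**2 = (108 - 36)**2 = 72**2 = 5184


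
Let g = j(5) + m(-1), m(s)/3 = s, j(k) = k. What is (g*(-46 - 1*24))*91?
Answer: -12740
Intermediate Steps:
m(s) = 3*s
g = 2 (g = 5 + 3*(-1) = 5 - 3 = 2)
(g*(-46 - 1*24))*91 = (2*(-46 - 1*24))*91 = (2*(-46 - 24))*91 = (2*(-70))*91 = -140*91 = -12740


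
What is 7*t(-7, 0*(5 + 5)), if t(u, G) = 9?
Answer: 63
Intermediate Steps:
7*t(-7, 0*(5 + 5)) = 7*9 = 63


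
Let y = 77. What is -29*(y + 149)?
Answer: -6554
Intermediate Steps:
-29*(y + 149) = -29*(77 + 149) = -29*226 = -6554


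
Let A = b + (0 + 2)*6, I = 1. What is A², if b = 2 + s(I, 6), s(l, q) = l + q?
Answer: 441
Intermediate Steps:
b = 9 (b = 2 + (1 + 6) = 2 + 7 = 9)
A = 21 (A = 9 + (0 + 2)*6 = 9 + 2*6 = 9 + 12 = 21)
A² = 21² = 441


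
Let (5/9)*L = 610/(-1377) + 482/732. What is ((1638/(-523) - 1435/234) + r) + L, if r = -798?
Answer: -28444669728/35252815 ≈ -806.88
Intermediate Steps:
L = 36199/93330 (L = 9*(610/(-1377) + 482/732)/5 = 9*(610*(-1/1377) + 482*(1/732))/5 = 9*(-610/1377 + 241/366)/5 = (9/5)*(36199/167994) = 36199/93330 ≈ 0.38786)
((1638/(-523) - 1435/234) + r) + L = ((1638/(-523) - 1435/234) - 798) + 36199/93330 = ((1638*(-1/523) - 1435*1/234) - 798) + 36199/93330 = ((-1638/523 - 1435/234) - 798) + 36199/93330 = (-1133797/122382 - 798) + 36199/93330 = -98794633/122382 + 36199/93330 = -28444669728/35252815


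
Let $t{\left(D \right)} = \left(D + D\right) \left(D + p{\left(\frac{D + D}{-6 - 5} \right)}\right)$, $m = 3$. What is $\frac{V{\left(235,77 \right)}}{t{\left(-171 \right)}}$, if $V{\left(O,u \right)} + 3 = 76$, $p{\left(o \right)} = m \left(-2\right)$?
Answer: $\frac{73}{60534} \approx 0.0012059$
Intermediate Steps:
$p{\left(o \right)} = -6$ ($p{\left(o \right)} = 3 \left(-2\right) = -6$)
$V{\left(O,u \right)} = 73$ ($V{\left(O,u \right)} = -3 + 76 = 73$)
$t{\left(D \right)} = 2 D \left(-6 + D\right)$ ($t{\left(D \right)} = \left(D + D\right) \left(D - 6\right) = 2 D \left(-6 + D\right)$)
$\frac{V{\left(235,77 \right)}}{t{\left(-171 \right)}} = \frac{73}{2 \left(-171\right) \left(-6 - 171\right)} = \frac{73}{2 \left(-171\right) \left(-177\right)} = \frac{73}{60534}$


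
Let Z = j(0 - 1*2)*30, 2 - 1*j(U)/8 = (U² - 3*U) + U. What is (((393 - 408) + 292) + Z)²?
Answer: 1352569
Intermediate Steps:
j(U) = 16 - 8*U² + 16*U (j(U) = 16 - 8*((U² - 3*U) + U) = 16 - 8*(U² - 2*U) = 16 + (-8*U² + 16*U) = 16 - 8*U² + 16*U)
Z = -1440 (Z = (16 - 8*(0 - 1*2)² + 16*(0 - 1*2))*30 = (16 - 8*(0 - 2)² + 16*(0 - 2))*30 = (16 - 8*(-2)² + 16*(-2))*30 = (16 - 8*4 - 32)*30 = (16 - 32 - 32)*30 = -48*30 = -1440)
(((393 - 408) + 292) + Z)² = (((393 - 408) + 292) - 1440)² = ((-15 + 292) - 1440)² = (277 - 1440)² = (-1163)² = 1352569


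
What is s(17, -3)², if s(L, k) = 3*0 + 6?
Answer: 36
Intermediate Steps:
s(L, k) = 6 (s(L, k) = 0 + 6 = 6)
s(17, -3)² = 6² = 36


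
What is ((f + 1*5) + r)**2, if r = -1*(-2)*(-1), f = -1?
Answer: 4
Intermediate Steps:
r = -2 (r = 2*(-1) = -2)
((f + 1*5) + r)**2 = ((-1 + 1*5) - 2)**2 = ((-1 + 5) - 2)**2 = (4 - 2)**2 = 2**2 = 4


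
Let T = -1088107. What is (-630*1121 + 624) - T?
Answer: 382501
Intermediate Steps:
(-630*1121 + 624) - T = (-630*1121 + 624) - 1*(-1088107) = (-706230 + 624) + 1088107 = -705606 + 1088107 = 382501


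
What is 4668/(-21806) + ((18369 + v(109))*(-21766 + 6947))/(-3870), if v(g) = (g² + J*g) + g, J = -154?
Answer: 2193001710581/42194610 ≈ 51974.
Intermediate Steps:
v(g) = g² - 153*g (v(g) = (g² - 154*g) + g = g² - 153*g)
4668/(-21806) + ((18369 + v(109))*(-21766 + 6947))/(-3870) = 4668/(-21806) + ((18369 + 109*(-153 + 109))*(-21766 + 6947))/(-3870) = 4668*(-1/21806) + ((18369 + 109*(-44))*(-14819))*(-1/3870) = -2334/10903 + ((18369 - 4796)*(-14819))*(-1/3870) = -2334/10903 + (13573*(-14819))*(-1/3870) = -2334/10903 - 201138287*(-1/3870) = -2334/10903 + 201138287/3870 = 2193001710581/42194610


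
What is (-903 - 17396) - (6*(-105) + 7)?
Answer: -17676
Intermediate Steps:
(-903 - 17396) - (6*(-105) + 7) = -18299 - (-630 + 7) = -18299 - 1*(-623) = -18299 + 623 = -17676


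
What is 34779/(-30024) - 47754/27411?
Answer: -265232585/91443096 ≈ -2.9005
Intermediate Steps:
34779/(-30024) - 47754/27411 = 34779*(-1/30024) - 47754*1/27411 = -11593/10008 - 15918/9137 = -265232585/91443096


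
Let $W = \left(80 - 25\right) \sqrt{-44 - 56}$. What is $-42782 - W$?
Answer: $-42782 - 550 i \approx -42782.0 - 550.0 i$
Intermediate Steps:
$W = 550 i$ ($W = 55 \sqrt{-100} = 55 \cdot 10 i = 550 i \approx 550.0 i$)
$-42782 - W = -42782 - 550 i$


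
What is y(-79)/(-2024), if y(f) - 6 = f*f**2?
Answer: 493033/2024 ≈ 243.59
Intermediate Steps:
y(f) = 6 + f**3 (y(f) = 6 + f*f**2 = 6 + f**3)
y(-79)/(-2024) = (6 + (-79)**3)/(-2024) = (6 - 493039)*(-1/2024) = -493033*(-1/2024) = 493033/2024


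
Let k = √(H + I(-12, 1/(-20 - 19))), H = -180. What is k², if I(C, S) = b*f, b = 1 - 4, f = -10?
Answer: -150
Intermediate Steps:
b = -3
I(C, S) = 30 (I(C, S) = -3*(-10) = 30)
k = 5*I*√6 (k = √(-180 + 30) = √(-150) = 5*I*√6 ≈ 12.247*I)
k² = (5*I*√6)² = -150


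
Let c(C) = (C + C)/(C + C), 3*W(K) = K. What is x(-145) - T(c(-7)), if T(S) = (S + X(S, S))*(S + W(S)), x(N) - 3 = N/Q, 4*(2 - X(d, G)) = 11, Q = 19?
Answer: -283/57 ≈ -4.9649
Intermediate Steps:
W(K) = K/3
X(d, G) = -¾ (X(d, G) = 2 - ¼*11 = 2 - 11/4 = -¾)
c(C) = 1 (c(C) = (2*C)/((2*C)) = (2*C)*(1/(2*C)) = 1)
x(N) = 3 + N/19
T(S) = 4*S*(-¾ + S)/3 (T(S) = (S - ¾)*(S + S/3) = (-¾ + S)*(4*S/3) = 4*S*(-¾ + S)/3)
x(-145) - T(c(-7)) = (3 + (1/19)*(-145)) - (-3 + 4*1)/3 = (3 - 145/19) - (-3 + 4)/3 = -88/19 - 1/3 = -88/19 - 1*⅓ = -88/19 - ⅓ = -283/57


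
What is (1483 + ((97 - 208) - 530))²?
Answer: 708964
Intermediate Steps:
(1483 + ((97 - 208) - 530))² = (1483 + (-111 - 530))² = (1483 - 641)² = 842² = 708964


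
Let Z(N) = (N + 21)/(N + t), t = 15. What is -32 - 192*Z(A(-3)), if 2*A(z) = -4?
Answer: -4064/13 ≈ -312.62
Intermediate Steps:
A(z) = -2 (A(z) = (½)*(-4) = -2)
Z(N) = (21 + N)/(15 + N) (Z(N) = (N + 21)/(N + 15) = (21 + N)/(15 + N))
-32 - 192*Z(A(-3)) = -32 - 192*(21 - 2)/(15 - 2) = -32 - 192*19/13 = -32 - 3648/13 = -4064/13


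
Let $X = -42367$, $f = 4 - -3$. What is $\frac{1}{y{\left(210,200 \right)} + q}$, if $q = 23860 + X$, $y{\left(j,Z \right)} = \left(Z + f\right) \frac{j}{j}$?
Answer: $- \frac{1}{18300} \approx -5.4645 \cdot 10^{-5}$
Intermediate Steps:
$f = 7$ ($f = 4 + 3 = 7$)
$y{\left(j,Z \right)} = 7 + Z$ ($y{\left(j,Z \right)} = \left(Z + 7\right) \frac{j}{j} = \left(7 + Z\right) 1 = 7 + Z$)
$q = -18507$ ($q = 23860 - 42367 = -18507$)
$\frac{1}{y{\left(210,200 \right)} + q} = \frac{1}{\left(7 + 200\right) - 18507} = \frac{1}{207 - 18507} = \frac{1}{-18300} = - \frac{1}{18300}$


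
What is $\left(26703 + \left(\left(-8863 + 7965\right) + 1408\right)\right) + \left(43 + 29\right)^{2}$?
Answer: $32397$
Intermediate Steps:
$\left(26703 + \left(\left(-8863 + 7965\right) + 1408\right)\right) + \left(43 + 29\right)^{2} = \left(26703 + \left(-898 + 1408\right)\right) + 72^{2} = \left(26703 + 510\right) + 5184 = 27213 + 5184 = 32397$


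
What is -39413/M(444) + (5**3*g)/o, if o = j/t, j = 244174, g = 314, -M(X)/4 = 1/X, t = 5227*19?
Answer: 536060474966/122087 ≈ 4.3908e+6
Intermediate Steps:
t = 99313
M(X) = -4/X
o = 244174/99313 ≈ 2.4586
-39413/M(444) + (5**3*g)/o = -39413/((-4/444)) + (5**3*314)/(244174/99313) = -39413/((-4*1/444)) + (125*314)*(99313/244174) = -39413/(-1/111) + 39250*(99313/244174) = -39413*(-111) + 1949017625/122087 = 4374843 + 1949017625/122087 = 536060474966/122087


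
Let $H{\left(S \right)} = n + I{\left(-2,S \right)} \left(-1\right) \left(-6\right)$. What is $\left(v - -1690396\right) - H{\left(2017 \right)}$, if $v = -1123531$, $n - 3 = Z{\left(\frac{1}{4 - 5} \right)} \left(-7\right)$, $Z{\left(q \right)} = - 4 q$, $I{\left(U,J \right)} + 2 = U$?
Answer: $566914$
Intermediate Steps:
$I{\left(U,J \right)} = -2 + U$
$n = -25$ ($n = 3 + - \frac{4}{4 - 5} \left(-7\right) = 3 + - \frac{4}{-1} \left(-7\right) = 3 + \left(-4\right) \left(-1\right) \left(-7\right) = 3 + 4 \left(-7\right) = 3 - 28 = -25$)
$H{\left(S \right)} = -49$ ($H{\left(S \right)} = -25 + \left(-2 - 2\right) \left(-1\right) \left(-6\right) = -25 + \left(-4\right) \left(-1\right) \left(-6\right) = -25 + 4 \left(-6\right) = -25 - 24 = -49$)
$\left(v - -1690396\right) - H{\left(2017 \right)} = \left(-1123531 - -1690396\right) - -49 = \left(-1123531 + 1690396\right) + 49 = 566865 + 49 = 566914$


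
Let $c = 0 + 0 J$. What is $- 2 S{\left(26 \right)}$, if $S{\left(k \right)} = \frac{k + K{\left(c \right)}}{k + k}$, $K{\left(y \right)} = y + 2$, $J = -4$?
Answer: $- \frac{14}{13} \approx -1.0769$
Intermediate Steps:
$c = 0$ ($c = 0 + 0 \left(-4\right) = 0 + 0 = 0$)
$K{\left(y \right)} = 2 + y$
$S{\left(k \right)} = \frac{2 + k}{2 k}$ ($S{\left(k \right)} = \frac{k + \left(2 + 0\right)}{k + k} = \frac{k + 2}{2 k} = \left(2 + k\right) \frac{1}{2 k} = \frac{2 + k}{2 k}$)
$- 2 S{\left(26 \right)} = - 2 \frac{2 + 26}{2 \cdot 26} = - 2 \cdot \frac{1}{2} \cdot \frac{1}{26} \cdot 28 = \left(-2\right) \frac{7}{13} = - \frac{14}{13}$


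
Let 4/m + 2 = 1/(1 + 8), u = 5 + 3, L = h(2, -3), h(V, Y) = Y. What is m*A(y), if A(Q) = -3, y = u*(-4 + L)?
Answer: 108/17 ≈ 6.3529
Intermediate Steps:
L = -3
u = 8
y = -56 (y = 8*(-4 - 3) = 8*(-7) = -56)
m = -36/17 (m = 4/(-2 + 1/(1 + 8)) = 4/(-2 + 1/9) = 4/(-2 + ⅑) = 4/(-17/9) = 4*(-9/17) = -36/17 ≈ -2.1176)
m*A(y) = -36/17*(-3) = 108/17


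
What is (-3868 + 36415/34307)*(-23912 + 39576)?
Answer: -2078034187504/34307 ≈ -6.0572e+7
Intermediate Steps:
(-3868 + 36415/34307)*(-23912 + 39576) = (-3868 + 36415*(1/34307))*15664 = (-3868 + 36415/34307)*15664 = -132663061/34307*15664 = -2078034187504/34307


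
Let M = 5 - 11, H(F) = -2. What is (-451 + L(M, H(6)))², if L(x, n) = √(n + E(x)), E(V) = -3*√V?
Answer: (451 - √(-2 - 3*I*√6))² ≈ 2.0189e+5 + 1970.0*I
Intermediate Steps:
M = -6
L(x, n) = √(n - 3*√x)
(-451 + L(M, H(6)))² = (-451 + √(-2 - 3*I*√6))²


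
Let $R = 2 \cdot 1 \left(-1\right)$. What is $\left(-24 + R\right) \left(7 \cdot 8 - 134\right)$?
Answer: $2028$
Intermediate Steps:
$R = -2$ ($R = 2 \left(-1\right) = -2$)
$\left(-24 + R\right) \left(7 \cdot 8 - 134\right) = \left(-24 - 2\right) \left(7 \cdot 8 - 134\right) = - 26 \left(56 - 134\right) = \left(-26\right) \left(-78\right) = 2028$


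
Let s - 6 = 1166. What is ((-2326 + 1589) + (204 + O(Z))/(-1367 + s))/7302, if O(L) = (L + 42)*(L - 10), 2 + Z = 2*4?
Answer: -47909/474630 ≈ -0.10094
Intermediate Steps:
s = 1172 (s = 6 + 1166 = 1172)
Z = 6 (Z = -2 + 2*4 = -2 + 8 = 6)
O(L) = (-10 + L)*(42 + L) (O(L) = (42 + L)*(-10 + L) = (-10 + L)*(42 + L))
((-2326 + 1589) + (204 + O(Z))/(-1367 + s))/7302 = ((-2326 + 1589) + (204 + (-420 + 6² + 32*6))/(-1367 + 1172))/7302 = (-737 + (204 + (-420 + 36 + 192))/(-195))*(1/7302) = (-737 + (204 - 192)*(-1/195))*(1/7302) = (-737 + 12*(-1/195))*(1/7302) = (-737 - 4/65)*(1/7302) = -47909/65*1/7302 = -47909/474630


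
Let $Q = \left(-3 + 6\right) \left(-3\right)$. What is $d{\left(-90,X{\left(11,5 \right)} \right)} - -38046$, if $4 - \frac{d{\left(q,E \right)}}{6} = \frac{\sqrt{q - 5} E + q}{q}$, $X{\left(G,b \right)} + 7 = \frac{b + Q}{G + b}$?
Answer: $38064 - \frac{29 i \sqrt{95}}{60} \approx 38064.0 - 4.711 i$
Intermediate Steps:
$Q = -9$ ($Q = 3 \left(-3\right) = -9$)
$X{\left(G,b \right)} = -7 + \frac{-9 + b}{G + b}$ ($X{\left(G,b \right)} = -7 + \frac{b - 9}{G + b} = -7 + \frac{-9 + b}{G + b}$)
$d{\left(q,E \right)} = 24 - \frac{6 \left(q + E \sqrt{-5 + q}\right)}{q}$ ($d{\left(q,E \right)} = 24 - 6 \frac{\sqrt{q - 5} E + q}{q} = 24 - 6 \frac{\sqrt{-5 + q} E + q}{q} = 24 - 6 \frac{E \sqrt{-5 + q} + q}{q} = 24 - 6 \frac{q + E \sqrt{-5 + q}}{q} = 24 - \frac{6 \left(q + E \sqrt{-5 + q}\right)}{q}$)
$d{\left(-90,X{\left(11,5 \right)} \right)} - -38046 = \left(18 - \frac{6 \frac{-9 - 77 - 30}{11 + 5} \sqrt{-5 - 90}}{-90}\right) - -38046 = \left(18 - 6 \frac{-9 - 77 - 30}{16} \left(- \frac{1}{90}\right) \sqrt{-95}\right) + 38046 = \left(18 - 6 \cdot \frac{1}{16} \left(-116\right) \left(- \frac{1}{90}\right) i \sqrt{95}\right) + 38046 = \left(18 - \left(- \frac{87}{2}\right) \left(- \frac{1}{90}\right) i \sqrt{95}\right) + 38046 = \left(18 - \frac{29 i \sqrt{95}}{60}\right) + 38046 = 38064 - \frac{29 i \sqrt{95}}{60}$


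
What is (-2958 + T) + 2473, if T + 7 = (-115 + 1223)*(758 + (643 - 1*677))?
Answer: 801700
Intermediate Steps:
T = 802185 (T = -7 + (-115 + 1223)*(758 + (643 - 1*677)) = -7 + 1108*(758 + (643 - 677)) = -7 + 1108*(758 - 34) = -7 + 1108*724 = -7 + 802192 = 802185)
(-2958 + T) + 2473 = (-2958 + 802185) + 2473 = 799227 + 2473 = 801700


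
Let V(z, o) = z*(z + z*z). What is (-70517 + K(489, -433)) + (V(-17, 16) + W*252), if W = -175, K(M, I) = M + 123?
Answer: -118629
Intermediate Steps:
K(M, I) = 123 + M
V(z, o) = z*(z + z**2)
(-70517 + K(489, -433)) + (V(-17, 16) + W*252) = (-70517 + (123 + 489)) + ((-17)**2*(1 - 17) - 175*252) = (-70517 + 612) + (289*(-16) - 44100) = -69905 + (-4624 - 44100) = -69905 - 48724 = -118629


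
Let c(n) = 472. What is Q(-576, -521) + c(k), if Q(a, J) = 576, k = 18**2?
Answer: 1048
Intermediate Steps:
k = 324
Q(-576, -521) + c(k) = 576 + 472 = 1048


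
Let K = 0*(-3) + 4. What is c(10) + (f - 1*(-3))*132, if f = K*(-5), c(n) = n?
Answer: -2234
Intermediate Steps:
K = 4 (K = 0 + 4 = 4)
f = -20 (f = 4*(-5) = -20)
c(10) + (f - 1*(-3))*132 = 10 + (-20 - 1*(-3))*132 = 10 + (-20 + 3)*132 = 10 - 17*132 = 10 - 2244 = -2234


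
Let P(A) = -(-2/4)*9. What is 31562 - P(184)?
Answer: 63115/2 ≈ 31558.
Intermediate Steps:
P(A) = 9/2 (P(A) = -(-2*¼)*9 = -(-1)*9/2 = -1*(-9/2) = 9/2)
31562 - P(184) = 31562 - 1*9/2 = 31562 - 9/2 = 63115/2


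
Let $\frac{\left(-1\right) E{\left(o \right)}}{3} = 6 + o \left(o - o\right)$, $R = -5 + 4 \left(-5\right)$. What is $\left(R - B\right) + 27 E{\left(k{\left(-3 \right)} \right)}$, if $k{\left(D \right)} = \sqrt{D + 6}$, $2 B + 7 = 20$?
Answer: $- \frac{1035}{2} \approx -517.5$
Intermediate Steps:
$B = \frac{13}{2}$ ($B = - \frac{7}{2} + \frac{1}{2} \cdot 20 = - \frac{7}{2} + 10 = \frac{13}{2} \approx 6.5$)
$R = -25$ ($R = -5 - 20 = -25$)
$k{\left(D \right)} = \sqrt{6 + D}$
$E{\left(o \right)} = -18$ ($E{\left(o \right)} = - 3 \left(6 + o \left(o - o\right)\right) = - 3 \left(6 + o 0\right) = - 3 \left(6 + 0\right) = \left(-3\right) 6 = -18$)
$\left(R - B\right) + 27 E{\left(k{\left(-3 \right)} \right)} = \left(-25 - \frac{13}{2}\right) + 27 \left(-18\right) = \left(-25 - \frac{13}{2}\right) - 486 = - \frac{63}{2} - 486 = - \frac{1035}{2}$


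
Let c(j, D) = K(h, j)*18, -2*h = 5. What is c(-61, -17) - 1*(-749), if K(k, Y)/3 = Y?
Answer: -2545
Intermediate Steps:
h = -5/2 (h = -1/2*5 = -5/2 ≈ -2.5000)
K(k, Y) = 3*Y
c(j, D) = 54*j (c(j, D) = (3*j)*18 = 54*j)
c(-61, -17) - 1*(-749) = 54*(-61) - 1*(-749) = -3294 + 749 = -2545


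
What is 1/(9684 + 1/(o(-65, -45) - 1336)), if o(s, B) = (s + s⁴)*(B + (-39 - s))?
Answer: 339161976/3284444575583 ≈ 0.00010326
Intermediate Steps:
o(s, B) = (s + s⁴)*(-39 + B - s)
1/(9684 + 1/(o(-65, -45) - 1336)) = 1/(9684 + 1/(-65*(-39 - 45 - 1*(-65) - 1*(-65)⁴ - 39*(-65)³ - 45*(-65)³) - 1336)) = 1/(9684 + 1/(-65*(-39 - 45 + 65 - 1*17850625 - 39*(-274625) - 45*(-274625)) - 1336)) = 1/(9684 + 1/(-65*(-39 - 45 + 65 - 17850625 + 10710375 + 12358125) - 1336)) = 1/(9684 + 1/(-65*5217856 - 1336)) = 1/(9684 + 1/(-339160640 - 1336)) = 1/(9684 + 1/(-339161976)) = 1/(9684 - 1/339161976) = 1/(3284444575583/339161976) = 339161976/3284444575583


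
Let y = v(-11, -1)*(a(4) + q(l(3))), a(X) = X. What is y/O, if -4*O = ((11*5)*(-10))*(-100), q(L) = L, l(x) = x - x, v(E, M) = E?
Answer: 2/625 ≈ 0.0032000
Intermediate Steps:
l(x) = 0
O = -13750 (O = -(11*5)*(-10)*(-100)/4 = -55*(-10)*(-100)/4 = -(-275)*(-100)/2 = -¼*55000 = -13750)
y = -44 (y = -11*(4 + 0) = -11*4 = -44)
y/O = -44/(-13750) = -44*(-1/13750) = 2/625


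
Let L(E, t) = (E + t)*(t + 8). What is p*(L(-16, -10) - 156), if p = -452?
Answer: 47008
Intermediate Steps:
L(E, t) = (8 + t)*(E + t) (L(E, t) = (E + t)*(8 + t) = (8 + t)*(E + t))
p*(L(-16, -10) - 156) = -452*(((-10)² + 8*(-16) + 8*(-10) - 16*(-10)) - 156) = -452*((100 - 128 - 80 + 160) - 156) = -452*(52 - 156) = -452*(-104) = 47008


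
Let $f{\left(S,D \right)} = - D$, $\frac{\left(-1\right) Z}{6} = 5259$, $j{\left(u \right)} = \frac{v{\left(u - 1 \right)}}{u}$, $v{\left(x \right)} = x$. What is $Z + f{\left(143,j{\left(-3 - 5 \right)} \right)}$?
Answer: $- \frac{252441}{8} \approx -31555.0$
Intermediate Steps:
$j{\left(u \right)} = \frac{-1 + u}{u}$ ($j{\left(u \right)} = \frac{u - 1}{u} = \frac{-1 + u}{u}$)
$Z = -31554$ ($Z = \left(-6\right) 5259 = -31554$)
$Z + f{\left(143,j{\left(-3 - 5 \right)} \right)} = -31554 - \frac{-1 - 8}{-3 - 5} = -31554 - \frac{-1 - 8}{-8} = -31554 - \left(- \frac{1}{8}\right) \left(-9\right) = -31554 - \frac{9}{8} = - \frac{252441}{8}$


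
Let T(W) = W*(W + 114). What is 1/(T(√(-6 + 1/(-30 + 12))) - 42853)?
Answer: -18*I/(342*√218 + 771463*I) ≈ -2.3331e-5 - 1.5271e-7*I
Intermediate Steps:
T(W) = W*(114 + W)
1/(T(√(-6 + 1/(-30 + 12))) - 42853) = 1/(√(-6 + 1/(-30 + 12))*(114 + √(-6 + 1/(-30 + 12))) - 42853) = 1/(√(-6 + 1/(-18))*(114 + √(-6 + 1/(-18))) - 42853) = 1/(√(-6 - 1/18)*(114 + √(-6 - 1/18)) - 42853) = 1/(√(-109/18)*(114 + √(-109/18)) - 42853) = 1/((I*√218/6)*(114 + I*√218/6) - 42853) = 1/(I*√218*(114 + I*√218/6)/6 - 42853) = 1/(-42853 + I*√218*(114 + I*√218/6)/6)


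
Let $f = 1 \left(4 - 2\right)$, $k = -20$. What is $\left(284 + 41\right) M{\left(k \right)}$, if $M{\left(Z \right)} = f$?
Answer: $650$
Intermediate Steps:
$f = 2$ ($f = 1 \cdot 2 = 2$)
$M{\left(Z \right)} = 2$
$\left(284 + 41\right) M{\left(k \right)} = \left(284 + 41\right) 2 = 325 \cdot 2 = 650$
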